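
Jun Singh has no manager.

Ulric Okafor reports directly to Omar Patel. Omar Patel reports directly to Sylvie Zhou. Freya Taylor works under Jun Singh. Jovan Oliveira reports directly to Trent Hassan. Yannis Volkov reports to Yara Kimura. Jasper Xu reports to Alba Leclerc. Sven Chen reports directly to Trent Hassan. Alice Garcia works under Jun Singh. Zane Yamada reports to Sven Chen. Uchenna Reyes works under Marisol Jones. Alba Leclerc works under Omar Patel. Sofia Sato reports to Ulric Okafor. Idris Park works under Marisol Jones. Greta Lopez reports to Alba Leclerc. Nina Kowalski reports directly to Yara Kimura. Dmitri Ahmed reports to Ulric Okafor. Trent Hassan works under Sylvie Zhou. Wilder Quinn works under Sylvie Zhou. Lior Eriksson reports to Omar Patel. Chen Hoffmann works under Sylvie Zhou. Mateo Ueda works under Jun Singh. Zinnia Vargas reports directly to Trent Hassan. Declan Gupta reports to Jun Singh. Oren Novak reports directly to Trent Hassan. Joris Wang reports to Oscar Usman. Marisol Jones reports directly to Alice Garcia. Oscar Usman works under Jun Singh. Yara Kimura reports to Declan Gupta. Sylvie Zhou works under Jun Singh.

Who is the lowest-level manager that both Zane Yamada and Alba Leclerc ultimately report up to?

Zane Yamada's chain of managers is Sven Chen, Trent Hassan, Sylvie Zhou, Jun Singh. Alba Leclerc's chain of managers is Omar Patel, Sylvie Zhou, Jun Singh. The first manager that appears in both chains is Sylvie Zhou.

Sylvie Zhou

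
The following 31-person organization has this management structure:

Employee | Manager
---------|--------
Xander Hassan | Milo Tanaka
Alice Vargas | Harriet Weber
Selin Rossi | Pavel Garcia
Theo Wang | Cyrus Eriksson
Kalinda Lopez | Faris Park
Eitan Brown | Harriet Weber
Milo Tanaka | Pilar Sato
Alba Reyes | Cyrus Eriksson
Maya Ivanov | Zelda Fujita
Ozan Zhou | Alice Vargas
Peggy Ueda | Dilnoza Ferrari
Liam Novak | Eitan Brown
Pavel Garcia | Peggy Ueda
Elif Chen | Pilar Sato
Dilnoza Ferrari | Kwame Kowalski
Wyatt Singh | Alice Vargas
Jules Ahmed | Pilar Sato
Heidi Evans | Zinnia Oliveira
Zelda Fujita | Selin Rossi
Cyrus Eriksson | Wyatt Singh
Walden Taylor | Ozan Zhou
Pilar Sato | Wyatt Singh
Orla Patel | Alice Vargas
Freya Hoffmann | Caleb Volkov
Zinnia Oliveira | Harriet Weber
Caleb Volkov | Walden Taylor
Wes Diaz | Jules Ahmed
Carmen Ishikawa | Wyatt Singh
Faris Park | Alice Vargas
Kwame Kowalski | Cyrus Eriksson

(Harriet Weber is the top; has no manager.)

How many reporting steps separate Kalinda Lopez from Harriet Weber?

Chain from Kalinda Lopez up to Harriet Weber: Kalinda Lopez → Faris Park → Alice Vargas → Harriet Weber. That is 3 steps up, so Kalinda Lopez is 3 levels below Harriet Weber.

3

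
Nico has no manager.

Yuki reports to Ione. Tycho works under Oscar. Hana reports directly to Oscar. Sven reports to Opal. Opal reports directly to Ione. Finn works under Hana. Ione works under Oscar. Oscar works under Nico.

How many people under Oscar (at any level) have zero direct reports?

4

The people in Oscar's organization with no one reporting to them are Tycho, Yuki, Sven, Finn. That is 4.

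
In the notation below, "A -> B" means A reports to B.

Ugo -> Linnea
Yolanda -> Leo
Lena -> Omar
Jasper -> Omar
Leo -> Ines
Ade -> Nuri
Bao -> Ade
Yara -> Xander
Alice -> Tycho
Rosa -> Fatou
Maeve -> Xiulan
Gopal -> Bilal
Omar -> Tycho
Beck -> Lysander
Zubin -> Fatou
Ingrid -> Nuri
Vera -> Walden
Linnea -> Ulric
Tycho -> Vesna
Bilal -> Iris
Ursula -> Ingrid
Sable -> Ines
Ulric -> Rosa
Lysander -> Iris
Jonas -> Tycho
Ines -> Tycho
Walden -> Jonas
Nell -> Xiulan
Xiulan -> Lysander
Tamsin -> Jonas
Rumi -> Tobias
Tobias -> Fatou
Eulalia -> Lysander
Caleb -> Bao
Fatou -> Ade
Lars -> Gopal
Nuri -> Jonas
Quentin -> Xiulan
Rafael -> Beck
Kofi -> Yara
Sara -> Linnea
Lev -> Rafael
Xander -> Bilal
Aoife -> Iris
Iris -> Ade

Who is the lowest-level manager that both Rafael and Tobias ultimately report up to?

Rafael's chain of managers is Beck, Lysander, Iris, Ade, Nuri, Jonas, Tycho, Vesna. Tobias's chain of managers is Fatou, Ade, Nuri, Jonas, Tycho, Vesna. The first manager that appears in both chains is Ade.

Ade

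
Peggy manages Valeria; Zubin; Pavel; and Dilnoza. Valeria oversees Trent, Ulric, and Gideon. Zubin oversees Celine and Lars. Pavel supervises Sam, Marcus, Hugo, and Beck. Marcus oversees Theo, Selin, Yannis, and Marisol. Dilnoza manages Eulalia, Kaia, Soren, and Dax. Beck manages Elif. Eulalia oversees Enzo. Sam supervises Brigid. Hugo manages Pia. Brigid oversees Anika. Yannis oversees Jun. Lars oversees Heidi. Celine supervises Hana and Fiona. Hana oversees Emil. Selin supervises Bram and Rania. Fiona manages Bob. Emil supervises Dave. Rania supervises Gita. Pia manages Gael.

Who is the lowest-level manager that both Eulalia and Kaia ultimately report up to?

Eulalia's chain of managers is Dilnoza, Peggy. Kaia's chain of managers is Dilnoza, Peggy. The first manager that appears in both chains is Dilnoza.

Dilnoza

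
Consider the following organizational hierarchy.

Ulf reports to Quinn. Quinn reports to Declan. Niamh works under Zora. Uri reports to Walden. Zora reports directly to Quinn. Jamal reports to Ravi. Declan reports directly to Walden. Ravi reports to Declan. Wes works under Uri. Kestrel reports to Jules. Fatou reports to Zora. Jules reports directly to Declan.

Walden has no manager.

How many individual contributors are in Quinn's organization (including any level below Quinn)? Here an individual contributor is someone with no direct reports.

3

The people in Quinn's organization with no one reporting to them are Niamh, Fatou, Ulf. That is 3.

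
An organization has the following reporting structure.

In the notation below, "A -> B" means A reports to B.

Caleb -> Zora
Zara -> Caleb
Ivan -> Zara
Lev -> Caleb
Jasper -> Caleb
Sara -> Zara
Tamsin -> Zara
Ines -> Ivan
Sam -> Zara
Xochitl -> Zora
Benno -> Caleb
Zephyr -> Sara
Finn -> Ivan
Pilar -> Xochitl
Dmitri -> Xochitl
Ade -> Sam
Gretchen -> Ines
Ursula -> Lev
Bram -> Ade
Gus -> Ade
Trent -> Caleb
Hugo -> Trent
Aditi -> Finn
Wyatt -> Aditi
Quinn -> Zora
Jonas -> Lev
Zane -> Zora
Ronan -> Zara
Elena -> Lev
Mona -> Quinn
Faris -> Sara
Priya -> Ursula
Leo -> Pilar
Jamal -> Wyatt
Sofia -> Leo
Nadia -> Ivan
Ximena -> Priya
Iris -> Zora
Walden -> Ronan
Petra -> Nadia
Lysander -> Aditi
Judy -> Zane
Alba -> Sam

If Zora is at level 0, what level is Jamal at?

Chain from Jamal up to Zora: Jamal → Wyatt → Aditi → Finn → Ivan → Zara → Caleb → Zora. That is 7 steps up, so Jamal is 7 levels below Zora.

7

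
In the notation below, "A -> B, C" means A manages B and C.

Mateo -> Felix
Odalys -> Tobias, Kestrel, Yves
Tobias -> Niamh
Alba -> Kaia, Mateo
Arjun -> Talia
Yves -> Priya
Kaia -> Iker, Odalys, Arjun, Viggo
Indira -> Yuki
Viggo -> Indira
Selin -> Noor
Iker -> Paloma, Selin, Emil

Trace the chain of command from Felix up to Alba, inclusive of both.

Felix reports to Mateo. Mateo reports to Alba. Alba is at the top.

Felix -> Mateo -> Alba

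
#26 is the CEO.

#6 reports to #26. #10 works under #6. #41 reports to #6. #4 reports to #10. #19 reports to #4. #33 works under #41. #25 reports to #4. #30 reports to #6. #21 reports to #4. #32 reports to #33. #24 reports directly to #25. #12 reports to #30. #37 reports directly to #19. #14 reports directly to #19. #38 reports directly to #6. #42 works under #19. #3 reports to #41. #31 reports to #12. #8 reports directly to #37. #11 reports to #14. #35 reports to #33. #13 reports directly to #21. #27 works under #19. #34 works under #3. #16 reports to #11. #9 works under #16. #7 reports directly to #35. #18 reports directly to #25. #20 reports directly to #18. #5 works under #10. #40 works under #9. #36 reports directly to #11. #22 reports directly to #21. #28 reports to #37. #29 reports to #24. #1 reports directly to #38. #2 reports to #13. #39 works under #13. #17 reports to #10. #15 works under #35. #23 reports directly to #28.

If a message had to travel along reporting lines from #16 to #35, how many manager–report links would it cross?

9

#16 is 6 levels below #6, and #35 is 3 levels below #6 (their lowest common manager). The shortest path runs up from #16 to #6 and back down to #35: 6 + 3 = 9 links.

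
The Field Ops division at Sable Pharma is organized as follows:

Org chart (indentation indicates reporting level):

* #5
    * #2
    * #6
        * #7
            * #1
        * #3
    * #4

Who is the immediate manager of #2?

#2 reports directly to #5.

#5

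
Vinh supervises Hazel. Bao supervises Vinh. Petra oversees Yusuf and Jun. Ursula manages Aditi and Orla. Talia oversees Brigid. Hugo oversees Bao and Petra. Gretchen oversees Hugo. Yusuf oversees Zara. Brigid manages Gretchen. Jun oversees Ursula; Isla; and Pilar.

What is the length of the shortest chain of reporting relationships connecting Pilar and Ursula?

2

Pilar is 1 level below Jun, and Ursula is 1 level below Jun (their lowest common manager). The shortest path runs up from Pilar to Jun and back down to Ursula: 1 + 1 = 2 links.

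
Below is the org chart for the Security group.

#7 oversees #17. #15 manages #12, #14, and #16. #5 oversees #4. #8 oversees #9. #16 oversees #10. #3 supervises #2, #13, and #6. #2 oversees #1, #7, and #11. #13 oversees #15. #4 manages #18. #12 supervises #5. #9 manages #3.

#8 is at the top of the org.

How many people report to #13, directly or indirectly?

8

#13 directly manages #15. Under #15: #16, #10, #14, #12, #5, #4, #18 (7). That's 8 in total.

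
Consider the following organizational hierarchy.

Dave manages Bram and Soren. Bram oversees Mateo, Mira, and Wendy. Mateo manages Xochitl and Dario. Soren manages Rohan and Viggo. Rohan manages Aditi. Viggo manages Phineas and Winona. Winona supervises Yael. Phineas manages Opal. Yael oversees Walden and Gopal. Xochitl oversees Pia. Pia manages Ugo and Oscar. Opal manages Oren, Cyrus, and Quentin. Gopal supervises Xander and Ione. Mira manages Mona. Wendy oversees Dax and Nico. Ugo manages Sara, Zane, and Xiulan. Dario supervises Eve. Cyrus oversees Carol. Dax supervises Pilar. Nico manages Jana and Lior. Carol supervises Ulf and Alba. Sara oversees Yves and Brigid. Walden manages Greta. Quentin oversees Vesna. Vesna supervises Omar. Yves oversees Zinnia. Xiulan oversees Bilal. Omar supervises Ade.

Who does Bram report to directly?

Bram reports directly to Dave.

Dave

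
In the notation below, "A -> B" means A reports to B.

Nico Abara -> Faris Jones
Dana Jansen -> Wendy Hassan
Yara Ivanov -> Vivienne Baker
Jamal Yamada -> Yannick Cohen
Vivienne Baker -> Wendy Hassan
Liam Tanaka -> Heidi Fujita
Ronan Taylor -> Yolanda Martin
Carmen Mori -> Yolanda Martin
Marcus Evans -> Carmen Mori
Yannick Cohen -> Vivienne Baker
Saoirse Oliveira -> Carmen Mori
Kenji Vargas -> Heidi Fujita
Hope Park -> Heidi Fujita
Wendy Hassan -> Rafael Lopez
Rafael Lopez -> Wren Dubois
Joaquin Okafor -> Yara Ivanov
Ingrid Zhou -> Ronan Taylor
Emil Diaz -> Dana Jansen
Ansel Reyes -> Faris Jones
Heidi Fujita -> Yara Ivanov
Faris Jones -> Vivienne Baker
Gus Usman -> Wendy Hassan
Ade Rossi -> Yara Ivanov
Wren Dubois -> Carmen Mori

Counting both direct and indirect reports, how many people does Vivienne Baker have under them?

12

Vivienne Baker directly manages Yannick Cohen, Faris Jones, Yara Ivanov. Under Yannick Cohen: Jamal Yamada (1). Under Faris Jones: Ansel Reyes, Nico Abara (2). Under Yara Ivanov: Joaquin Okafor, Ade Rossi, Heidi Fujita, Hope Park, Kenji Vargas, Liam Tanaka (6). So Vivienne Baker's organization is 3 direct reports plus everyone under them: 2 + 3 + 7 = 12.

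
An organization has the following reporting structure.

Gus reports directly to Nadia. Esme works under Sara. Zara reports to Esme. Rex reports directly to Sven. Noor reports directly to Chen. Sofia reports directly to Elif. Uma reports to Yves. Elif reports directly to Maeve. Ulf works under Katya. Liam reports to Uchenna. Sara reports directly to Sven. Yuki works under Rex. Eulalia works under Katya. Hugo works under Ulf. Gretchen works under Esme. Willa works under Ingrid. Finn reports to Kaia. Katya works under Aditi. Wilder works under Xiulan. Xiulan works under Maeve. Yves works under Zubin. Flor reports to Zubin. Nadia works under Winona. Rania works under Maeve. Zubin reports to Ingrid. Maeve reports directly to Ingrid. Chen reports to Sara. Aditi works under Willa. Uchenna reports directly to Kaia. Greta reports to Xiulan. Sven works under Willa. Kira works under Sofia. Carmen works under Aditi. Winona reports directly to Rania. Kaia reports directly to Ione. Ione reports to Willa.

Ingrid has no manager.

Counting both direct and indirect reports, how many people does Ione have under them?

4

Ione directly manages Kaia. Under Kaia: Uchenna, Liam, Finn (3). That's 4 in total.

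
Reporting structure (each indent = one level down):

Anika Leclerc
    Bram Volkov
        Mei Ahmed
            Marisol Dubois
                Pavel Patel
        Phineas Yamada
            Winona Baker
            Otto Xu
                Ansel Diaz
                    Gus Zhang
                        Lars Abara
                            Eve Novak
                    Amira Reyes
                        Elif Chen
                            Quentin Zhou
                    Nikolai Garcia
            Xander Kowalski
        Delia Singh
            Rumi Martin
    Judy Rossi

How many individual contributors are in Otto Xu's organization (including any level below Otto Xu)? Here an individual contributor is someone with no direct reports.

3

The people in Otto Xu's organization with no one reporting to them are Nikolai Garcia, Quentin Zhou, Eve Novak. That is 3.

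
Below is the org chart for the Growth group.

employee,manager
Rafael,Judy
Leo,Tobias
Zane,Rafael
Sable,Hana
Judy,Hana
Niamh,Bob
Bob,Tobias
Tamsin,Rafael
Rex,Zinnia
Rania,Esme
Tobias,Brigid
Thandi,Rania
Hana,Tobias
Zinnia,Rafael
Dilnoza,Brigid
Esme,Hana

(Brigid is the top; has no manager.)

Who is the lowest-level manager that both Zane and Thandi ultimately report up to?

Hana

Zane's chain of managers is Rafael, Judy, Hana, Tobias, Brigid. Thandi's chain of managers is Rania, Esme, Hana, Tobias, Brigid. The first manager that appears in both chains is Hana.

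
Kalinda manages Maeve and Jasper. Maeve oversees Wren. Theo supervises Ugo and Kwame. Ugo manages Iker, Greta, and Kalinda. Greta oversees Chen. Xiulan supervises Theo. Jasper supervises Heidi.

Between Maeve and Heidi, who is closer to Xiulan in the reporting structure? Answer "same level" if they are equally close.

Maeve

Maeve is 4 levels below Xiulan; Heidi is 5. Maeve is higher.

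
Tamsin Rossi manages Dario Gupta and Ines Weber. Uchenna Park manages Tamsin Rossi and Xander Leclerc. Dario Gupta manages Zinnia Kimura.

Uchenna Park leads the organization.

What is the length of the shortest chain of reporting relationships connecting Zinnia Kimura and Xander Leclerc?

Zinnia Kimura is 3 levels below Uchenna Park, and Xander Leclerc is 1 level below Uchenna Park (their lowest common manager). The shortest path runs up from Zinnia Kimura to Uchenna Park and back down to Xander Leclerc: 3 + 1 = 4 links.

4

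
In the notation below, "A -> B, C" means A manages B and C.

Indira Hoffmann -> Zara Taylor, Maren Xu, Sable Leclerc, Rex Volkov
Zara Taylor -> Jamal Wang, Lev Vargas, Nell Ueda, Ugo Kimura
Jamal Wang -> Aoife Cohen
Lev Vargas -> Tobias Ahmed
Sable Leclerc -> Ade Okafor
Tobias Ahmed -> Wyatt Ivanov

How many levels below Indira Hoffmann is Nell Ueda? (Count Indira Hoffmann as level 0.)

Chain from Nell Ueda up to Indira Hoffmann: Nell Ueda → Zara Taylor → Indira Hoffmann. That is 2 steps up, so Nell Ueda is 2 levels below Indira Hoffmann.

2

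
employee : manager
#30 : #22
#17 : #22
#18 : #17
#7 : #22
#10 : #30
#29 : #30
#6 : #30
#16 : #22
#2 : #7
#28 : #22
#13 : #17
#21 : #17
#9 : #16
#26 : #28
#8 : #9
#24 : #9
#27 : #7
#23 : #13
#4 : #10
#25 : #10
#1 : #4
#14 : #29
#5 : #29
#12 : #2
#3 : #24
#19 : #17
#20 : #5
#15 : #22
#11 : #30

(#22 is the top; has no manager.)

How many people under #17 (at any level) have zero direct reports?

4

The people in #17's organization with no one reporting to them are #19, #21, #23, #18. That is 4.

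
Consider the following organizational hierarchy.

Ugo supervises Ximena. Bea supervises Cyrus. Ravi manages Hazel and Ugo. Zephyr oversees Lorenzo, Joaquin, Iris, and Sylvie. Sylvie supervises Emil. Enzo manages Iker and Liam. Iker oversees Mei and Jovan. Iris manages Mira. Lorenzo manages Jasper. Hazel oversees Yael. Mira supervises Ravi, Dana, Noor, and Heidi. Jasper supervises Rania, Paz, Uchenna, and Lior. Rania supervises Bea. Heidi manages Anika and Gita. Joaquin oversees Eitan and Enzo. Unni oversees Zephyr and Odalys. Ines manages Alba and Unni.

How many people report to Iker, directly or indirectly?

Iker directly manages Mei, Jovan. Mei has no reports. Jovan has no reports. So Iker's organization is 2 direct reports plus everyone under them: 1 + 1 = 2.

2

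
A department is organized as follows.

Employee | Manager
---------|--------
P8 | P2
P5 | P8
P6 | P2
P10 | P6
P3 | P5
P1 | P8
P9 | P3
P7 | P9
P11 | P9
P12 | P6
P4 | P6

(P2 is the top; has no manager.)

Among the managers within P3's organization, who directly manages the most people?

Direct-report counts within P3's organization: P3 has 1; P9 has 2. The largest is 2, held by P9.

P9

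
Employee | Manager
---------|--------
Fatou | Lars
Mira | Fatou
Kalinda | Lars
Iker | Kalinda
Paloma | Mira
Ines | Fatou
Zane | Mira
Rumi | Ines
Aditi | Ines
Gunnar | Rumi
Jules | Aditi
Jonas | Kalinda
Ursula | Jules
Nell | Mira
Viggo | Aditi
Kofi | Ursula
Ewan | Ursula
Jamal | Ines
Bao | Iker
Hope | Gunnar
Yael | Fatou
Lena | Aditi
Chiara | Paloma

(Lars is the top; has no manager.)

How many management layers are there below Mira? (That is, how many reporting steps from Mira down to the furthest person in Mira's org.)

The longest chain under Mira runs Mira → Paloma → Chiara, which is 2 levels below Mira.

2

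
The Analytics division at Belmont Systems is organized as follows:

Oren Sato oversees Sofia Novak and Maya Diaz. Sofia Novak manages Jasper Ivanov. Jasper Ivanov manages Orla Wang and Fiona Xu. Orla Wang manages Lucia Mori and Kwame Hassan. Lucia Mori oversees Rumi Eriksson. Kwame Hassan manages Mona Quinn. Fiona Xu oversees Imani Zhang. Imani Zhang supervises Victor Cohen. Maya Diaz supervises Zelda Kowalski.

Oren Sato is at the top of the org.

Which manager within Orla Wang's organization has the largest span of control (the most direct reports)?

Direct-report counts within Orla Wang's organization: Orla Wang has 2; Kwame Hassan has 1; Lucia Mori has 1. The largest is 2, held by Orla Wang.

Orla Wang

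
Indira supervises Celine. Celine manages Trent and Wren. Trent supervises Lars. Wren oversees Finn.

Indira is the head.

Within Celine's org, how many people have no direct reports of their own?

2

The people in Celine's organization with no one reporting to them are Finn, Lars. That is 2.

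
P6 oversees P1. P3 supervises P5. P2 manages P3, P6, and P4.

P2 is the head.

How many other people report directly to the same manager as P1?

P1 reports to P6, and P6 has no other direct reports. P1 has 0 peers.

0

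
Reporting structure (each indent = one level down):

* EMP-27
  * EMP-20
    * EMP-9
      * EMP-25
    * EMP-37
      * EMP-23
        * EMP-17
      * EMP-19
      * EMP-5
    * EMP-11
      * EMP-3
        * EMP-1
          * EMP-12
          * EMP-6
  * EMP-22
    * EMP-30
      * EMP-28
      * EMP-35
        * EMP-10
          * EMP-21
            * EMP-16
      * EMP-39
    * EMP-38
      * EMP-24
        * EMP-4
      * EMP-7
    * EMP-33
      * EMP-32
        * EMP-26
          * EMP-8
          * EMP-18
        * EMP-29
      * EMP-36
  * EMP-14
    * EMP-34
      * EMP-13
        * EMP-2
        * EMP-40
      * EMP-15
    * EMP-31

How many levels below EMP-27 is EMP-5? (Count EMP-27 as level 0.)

Chain from EMP-5 up to EMP-27: EMP-5 → EMP-37 → EMP-20 → EMP-27. That is 3 steps up, so EMP-5 is 3 levels below EMP-27.

3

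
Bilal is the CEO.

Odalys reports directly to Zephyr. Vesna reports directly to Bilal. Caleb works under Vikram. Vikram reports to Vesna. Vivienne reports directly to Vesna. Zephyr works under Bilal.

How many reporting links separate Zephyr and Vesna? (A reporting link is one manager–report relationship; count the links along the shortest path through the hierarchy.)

Zephyr is 1 level below Bilal, and Vesna is 1 level below Bilal (their lowest common manager). The shortest path runs up from Zephyr to Bilal and back down to Vesna: 1 + 1 = 2 links.

2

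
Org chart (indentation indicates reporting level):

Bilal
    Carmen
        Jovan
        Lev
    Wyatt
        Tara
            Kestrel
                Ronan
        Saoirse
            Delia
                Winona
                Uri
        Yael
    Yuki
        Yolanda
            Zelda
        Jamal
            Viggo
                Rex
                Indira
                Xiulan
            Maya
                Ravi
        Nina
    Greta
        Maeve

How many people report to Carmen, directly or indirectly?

2

Carmen directly manages Jovan, Lev. Jovan has no reports. Lev has no reports. So Carmen's organization is 2 direct reports plus everyone under them: 1 + 1 = 2.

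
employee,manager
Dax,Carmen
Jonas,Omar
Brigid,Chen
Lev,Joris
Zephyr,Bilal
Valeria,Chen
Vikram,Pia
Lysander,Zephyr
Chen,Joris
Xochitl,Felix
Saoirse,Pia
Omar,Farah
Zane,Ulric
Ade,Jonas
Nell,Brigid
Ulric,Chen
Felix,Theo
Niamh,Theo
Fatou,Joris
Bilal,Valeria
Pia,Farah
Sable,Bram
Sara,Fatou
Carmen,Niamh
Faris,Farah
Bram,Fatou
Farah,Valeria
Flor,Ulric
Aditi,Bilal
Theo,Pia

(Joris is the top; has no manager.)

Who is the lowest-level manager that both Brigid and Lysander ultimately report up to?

Brigid's chain of managers is Chen, Joris. Lysander's chain of managers is Zephyr, Bilal, Valeria, Chen, Joris. The first manager that appears in both chains is Chen.

Chen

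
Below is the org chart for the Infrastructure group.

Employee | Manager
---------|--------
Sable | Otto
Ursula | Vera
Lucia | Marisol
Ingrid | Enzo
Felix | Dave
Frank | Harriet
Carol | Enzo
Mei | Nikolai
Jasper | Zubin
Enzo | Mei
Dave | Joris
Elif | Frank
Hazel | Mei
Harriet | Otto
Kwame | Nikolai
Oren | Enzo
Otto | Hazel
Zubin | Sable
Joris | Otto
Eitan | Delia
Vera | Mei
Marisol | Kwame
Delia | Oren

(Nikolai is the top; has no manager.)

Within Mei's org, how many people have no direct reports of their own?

The people in Mei's organization with no one reporting to them are Ursula, Ingrid, Carol, Eitan, Elif, Jasper, Felix. That is 7.

7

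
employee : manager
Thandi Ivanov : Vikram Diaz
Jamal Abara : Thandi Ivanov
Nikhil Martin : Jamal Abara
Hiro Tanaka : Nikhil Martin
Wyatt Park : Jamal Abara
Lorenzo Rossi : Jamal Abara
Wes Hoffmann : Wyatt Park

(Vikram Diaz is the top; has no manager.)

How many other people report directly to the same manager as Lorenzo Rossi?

Lorenzo Rossi reports to Jamal Abara. Jamal Abara's other direct reports are Nikhil Martin, Wyatt Park — 2 peers.

2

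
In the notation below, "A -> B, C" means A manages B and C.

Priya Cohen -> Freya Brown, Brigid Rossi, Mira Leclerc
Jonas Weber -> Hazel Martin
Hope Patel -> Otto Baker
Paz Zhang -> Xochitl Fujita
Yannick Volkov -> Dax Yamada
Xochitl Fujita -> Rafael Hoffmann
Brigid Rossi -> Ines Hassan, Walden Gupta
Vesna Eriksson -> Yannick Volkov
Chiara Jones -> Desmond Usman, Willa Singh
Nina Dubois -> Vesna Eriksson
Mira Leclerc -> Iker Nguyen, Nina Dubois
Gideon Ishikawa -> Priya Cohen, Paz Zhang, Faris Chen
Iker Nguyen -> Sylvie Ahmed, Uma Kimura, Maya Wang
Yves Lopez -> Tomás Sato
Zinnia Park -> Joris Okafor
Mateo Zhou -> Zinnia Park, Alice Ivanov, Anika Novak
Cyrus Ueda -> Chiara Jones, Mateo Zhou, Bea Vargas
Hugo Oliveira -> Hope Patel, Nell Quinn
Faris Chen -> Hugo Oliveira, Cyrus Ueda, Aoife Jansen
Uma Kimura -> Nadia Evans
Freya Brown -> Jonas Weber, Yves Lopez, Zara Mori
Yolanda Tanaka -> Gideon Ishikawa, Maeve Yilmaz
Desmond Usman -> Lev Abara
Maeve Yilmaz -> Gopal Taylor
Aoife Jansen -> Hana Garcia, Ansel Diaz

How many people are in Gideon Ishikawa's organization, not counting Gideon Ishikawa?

42

Gideon Ishikawa directly manages Priya Cohen, Paz Zhang, Faris Chen. Under Priya Cohen: Mira Leclerc, Nina Dubois, Vesna Eriksson, Yannick Volkov, Dax Yamada, Iker Nguyen, Maya Wang, Uma Kimura, Nadia Evans, Sylvie Ahmed, Brigid Rossi, Walden Gupta, Ines Hassan, Freya Brown, Zara Mori, Yves Lopez, Tomás Sato, Jonas Weber, Hazel Martin (19). Under Paz Zhang: Xochitl Fujita, Rafael Hoffmann (2). Under Faris Chen: Aoife Jansen, Ansel Diaz, Hana Garcia, Cyrus Ueda, Bea Vargas, Mateo Zhou, Anika Novak, Alice Ivanov, Zinnia Park, Joris Okafor, Chiara Jones, Willa Singh, Desmond Usman, Lev Abara, Hugo Oliveira, Nell Quinn, Hope Patel, Otto Baker (18). So Gideon Ishikawa's organization is 3 direct reports plus everyone under them: 20 + 3 + 19 = 42.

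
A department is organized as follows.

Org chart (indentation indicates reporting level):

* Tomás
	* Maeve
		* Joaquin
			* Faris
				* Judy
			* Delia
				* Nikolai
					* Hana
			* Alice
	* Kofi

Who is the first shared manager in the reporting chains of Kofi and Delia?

Kofi's chain of managers is Tomás. Delia's chain of managers is Joaquin, Maeve, Tomás. The first manager that appears in both chains is Tomás.

Tomás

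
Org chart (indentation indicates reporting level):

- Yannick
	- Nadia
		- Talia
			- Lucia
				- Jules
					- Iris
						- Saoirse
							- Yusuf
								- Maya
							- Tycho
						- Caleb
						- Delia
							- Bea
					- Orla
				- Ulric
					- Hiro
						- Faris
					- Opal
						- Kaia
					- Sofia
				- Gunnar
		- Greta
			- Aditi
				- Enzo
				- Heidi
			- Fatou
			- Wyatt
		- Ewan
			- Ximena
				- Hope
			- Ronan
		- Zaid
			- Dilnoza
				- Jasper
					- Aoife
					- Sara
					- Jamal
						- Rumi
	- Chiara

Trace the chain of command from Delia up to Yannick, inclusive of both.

Delia reports to Iris. Iris reports to Jules. Jules reports to Lucia. Lucia reports to Talia. Talia reports to Nadia. Nadia reports to Yannick. Yannick is at the top.

Delia -> Iris -> Jules -> Lucia -> Talia -> Nadia -> Yannick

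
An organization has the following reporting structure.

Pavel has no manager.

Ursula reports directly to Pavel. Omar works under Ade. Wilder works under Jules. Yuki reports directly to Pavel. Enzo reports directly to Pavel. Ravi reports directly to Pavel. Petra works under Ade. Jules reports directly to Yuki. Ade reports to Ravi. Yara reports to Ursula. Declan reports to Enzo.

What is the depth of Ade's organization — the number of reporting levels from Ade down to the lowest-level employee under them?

1

The longest chain under Ade runs Ade → Petra, which is 1 level below Ade.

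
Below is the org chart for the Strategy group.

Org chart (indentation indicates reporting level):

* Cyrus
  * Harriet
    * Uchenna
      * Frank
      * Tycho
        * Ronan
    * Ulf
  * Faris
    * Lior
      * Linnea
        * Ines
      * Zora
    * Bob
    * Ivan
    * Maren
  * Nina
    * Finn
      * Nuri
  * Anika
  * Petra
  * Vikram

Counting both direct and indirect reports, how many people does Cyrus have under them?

Cyrus directly manages Harriet, Faris, Nina, Anika, Petra, Vikram. Under Harriet: Ulf, Uchenna, Tycho, Ronan, Frank (5). Under Faris: Maren, Ivan, Bob, Lior, Zora, Linnea, Ines (7). Under Nina: Finn, Nuri (2). Anika has no reports. Petra has no reports. Vikram has no reports. So Cyrus's organization is 6 direct reports plus everyone under them: 6 + 8 + 3 + 1 + 1 + 1 = 20.

20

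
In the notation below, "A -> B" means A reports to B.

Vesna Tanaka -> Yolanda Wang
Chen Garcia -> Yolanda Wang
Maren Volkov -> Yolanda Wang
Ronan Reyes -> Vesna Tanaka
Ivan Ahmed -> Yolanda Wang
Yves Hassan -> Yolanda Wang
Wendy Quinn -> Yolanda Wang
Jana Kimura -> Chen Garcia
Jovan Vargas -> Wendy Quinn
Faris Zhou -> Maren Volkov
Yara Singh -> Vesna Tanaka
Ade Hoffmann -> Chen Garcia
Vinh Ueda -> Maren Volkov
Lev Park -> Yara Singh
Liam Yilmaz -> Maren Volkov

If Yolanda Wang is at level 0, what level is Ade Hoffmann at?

Chain from Ade Hoffmann up to Yolanda Wang: Ade Hoffmann → Chen Garcia → Yolanda Wang. That is 2 steps up, so Ade Hoffmann is 2 levels below Yolanda Wang.

2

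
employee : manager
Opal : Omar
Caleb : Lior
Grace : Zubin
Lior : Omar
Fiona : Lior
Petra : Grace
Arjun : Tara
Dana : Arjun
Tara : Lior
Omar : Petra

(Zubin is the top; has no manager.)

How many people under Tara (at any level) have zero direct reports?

1

The only person in Tara's organization with no one reporting to them is Dana. That is 1.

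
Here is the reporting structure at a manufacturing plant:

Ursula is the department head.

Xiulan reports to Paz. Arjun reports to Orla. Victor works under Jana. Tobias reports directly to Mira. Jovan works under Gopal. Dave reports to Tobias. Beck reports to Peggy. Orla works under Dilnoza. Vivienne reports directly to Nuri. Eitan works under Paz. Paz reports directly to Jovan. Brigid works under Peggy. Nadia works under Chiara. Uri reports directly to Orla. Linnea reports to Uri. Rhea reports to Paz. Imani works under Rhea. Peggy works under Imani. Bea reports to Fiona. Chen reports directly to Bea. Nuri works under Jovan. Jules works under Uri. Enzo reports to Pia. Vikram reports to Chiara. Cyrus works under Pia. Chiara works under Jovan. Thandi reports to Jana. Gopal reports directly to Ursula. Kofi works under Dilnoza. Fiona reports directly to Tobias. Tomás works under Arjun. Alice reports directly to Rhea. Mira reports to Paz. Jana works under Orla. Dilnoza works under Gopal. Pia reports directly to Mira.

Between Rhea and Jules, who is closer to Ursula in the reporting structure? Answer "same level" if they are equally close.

Rhea is 4 levels below Ursula; Jules is 5. Rhea is higher.

Rhea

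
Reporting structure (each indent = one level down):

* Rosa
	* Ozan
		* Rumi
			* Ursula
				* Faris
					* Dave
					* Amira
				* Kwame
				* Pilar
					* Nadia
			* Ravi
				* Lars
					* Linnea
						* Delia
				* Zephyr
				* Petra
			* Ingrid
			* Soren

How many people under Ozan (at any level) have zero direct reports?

9

The people in Ozan's organization with no one reporting to them are Soren, Ingrid, Petra, Zephyr, Delia, Nadia, Kwame, Amira, Dave. That is 9.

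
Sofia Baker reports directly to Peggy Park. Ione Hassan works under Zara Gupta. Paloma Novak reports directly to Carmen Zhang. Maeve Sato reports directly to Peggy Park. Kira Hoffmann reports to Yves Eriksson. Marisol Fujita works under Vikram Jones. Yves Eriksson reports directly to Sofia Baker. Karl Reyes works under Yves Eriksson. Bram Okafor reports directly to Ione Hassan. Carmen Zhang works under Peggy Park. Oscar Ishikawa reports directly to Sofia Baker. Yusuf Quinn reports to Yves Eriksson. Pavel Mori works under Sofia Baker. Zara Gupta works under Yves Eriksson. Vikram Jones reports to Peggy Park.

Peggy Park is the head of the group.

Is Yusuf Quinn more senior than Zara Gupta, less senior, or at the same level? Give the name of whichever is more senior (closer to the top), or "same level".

Both Yusuf Quinn and Zara Gupta are 3 levels below Peggy Park.

same level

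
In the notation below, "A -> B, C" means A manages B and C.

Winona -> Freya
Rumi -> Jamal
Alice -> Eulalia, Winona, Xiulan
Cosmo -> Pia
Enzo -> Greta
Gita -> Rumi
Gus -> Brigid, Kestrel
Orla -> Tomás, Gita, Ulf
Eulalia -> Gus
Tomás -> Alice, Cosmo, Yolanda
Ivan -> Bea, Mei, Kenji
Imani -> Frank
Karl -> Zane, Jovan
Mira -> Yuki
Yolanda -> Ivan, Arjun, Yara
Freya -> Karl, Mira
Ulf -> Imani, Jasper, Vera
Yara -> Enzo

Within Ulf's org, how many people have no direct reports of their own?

The people in Ulf's organization with no one reporting to them are Vera, Jasper, Frank. That is 3.

3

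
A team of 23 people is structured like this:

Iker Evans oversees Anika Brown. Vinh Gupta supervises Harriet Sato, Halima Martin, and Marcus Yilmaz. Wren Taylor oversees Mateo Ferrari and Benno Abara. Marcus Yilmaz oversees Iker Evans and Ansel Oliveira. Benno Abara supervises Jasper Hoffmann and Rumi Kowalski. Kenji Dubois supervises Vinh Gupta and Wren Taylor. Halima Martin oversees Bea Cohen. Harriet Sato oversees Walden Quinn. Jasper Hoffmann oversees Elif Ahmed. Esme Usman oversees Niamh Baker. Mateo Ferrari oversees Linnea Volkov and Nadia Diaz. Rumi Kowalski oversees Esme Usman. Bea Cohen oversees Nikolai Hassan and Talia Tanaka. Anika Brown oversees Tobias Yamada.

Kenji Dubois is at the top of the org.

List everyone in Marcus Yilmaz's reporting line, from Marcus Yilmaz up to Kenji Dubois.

Marcus Yilmaz reports to Vinh Gupta. Vinh Gupta reports to Kenji Dubois. Kenji Dubois is at the top.

Marcus Yilmaz -> Vinh Gupta -> Kenji Dubois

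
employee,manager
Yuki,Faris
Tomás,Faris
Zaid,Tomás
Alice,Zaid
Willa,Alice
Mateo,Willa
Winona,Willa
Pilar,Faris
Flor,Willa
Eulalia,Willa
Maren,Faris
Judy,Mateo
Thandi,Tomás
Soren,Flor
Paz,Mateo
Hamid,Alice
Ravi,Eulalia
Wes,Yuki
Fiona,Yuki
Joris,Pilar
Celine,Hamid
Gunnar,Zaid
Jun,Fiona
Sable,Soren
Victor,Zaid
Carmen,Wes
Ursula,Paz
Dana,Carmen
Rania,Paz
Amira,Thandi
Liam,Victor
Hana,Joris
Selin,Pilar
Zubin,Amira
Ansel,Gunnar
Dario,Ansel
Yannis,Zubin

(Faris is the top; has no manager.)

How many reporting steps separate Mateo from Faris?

5

Chain from Mateo up to Faris: Mateo → Willa → Alice → Zaid → Tomás → Faris. That is 5 steps up, so Mateo is 5 levels below Faris.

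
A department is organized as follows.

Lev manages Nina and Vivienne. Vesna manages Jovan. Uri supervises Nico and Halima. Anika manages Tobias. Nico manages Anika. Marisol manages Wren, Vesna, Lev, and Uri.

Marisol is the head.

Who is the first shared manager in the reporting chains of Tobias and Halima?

Uri

Tobias's chain of managers is Anika, Nico, Uri, Marisol. Halima's chain of managers is Uri, Marisol. The first manager that appears in both chains is Uri.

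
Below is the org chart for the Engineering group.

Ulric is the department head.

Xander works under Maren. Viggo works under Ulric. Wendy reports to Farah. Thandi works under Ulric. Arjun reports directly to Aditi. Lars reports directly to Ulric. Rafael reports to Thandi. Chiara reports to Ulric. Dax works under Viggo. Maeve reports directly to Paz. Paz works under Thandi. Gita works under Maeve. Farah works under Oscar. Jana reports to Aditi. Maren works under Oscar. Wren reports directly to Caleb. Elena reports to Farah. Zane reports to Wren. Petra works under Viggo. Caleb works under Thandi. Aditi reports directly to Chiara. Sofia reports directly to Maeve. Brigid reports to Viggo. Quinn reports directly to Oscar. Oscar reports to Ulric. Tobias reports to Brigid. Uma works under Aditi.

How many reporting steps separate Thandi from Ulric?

Chain from Thandi up to Ulric: Thandi → Ulric. That is 1 step up, so Thandi is 1 level below Ulric.

1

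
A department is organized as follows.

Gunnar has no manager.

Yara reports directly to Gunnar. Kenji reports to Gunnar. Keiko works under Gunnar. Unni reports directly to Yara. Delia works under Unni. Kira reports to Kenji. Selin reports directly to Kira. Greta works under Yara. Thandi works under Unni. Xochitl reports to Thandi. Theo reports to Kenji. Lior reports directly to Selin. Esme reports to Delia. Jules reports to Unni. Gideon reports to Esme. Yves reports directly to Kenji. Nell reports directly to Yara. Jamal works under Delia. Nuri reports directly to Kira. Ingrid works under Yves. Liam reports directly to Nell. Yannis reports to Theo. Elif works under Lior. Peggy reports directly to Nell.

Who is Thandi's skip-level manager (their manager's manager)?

Yara

Thandi reports to Unni, and Unni reports to Yara. So Thandi's skip-level manager is Yara.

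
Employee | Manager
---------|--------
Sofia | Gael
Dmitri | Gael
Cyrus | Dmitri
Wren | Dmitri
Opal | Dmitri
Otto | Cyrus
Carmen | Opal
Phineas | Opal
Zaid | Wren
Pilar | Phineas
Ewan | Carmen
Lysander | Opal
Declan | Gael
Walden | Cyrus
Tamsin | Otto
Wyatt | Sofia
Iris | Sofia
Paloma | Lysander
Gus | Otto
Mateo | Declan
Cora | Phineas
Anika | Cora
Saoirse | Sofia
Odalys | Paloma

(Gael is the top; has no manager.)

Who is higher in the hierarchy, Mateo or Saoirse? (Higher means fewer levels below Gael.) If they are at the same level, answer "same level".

same level

Both Mateo and Saoirse are 2 levels below Gael.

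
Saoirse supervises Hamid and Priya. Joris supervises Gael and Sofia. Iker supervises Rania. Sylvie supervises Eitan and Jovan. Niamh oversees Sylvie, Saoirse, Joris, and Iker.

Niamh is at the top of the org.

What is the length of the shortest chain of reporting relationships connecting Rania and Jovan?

Rania is 2 levels below Niamh, and Jovan is 2 levels below Niamh (their lowest common manager). The shortest path runs up from Rania to Niamh and back down to Jovan: 2 + 2 = 4 links.

4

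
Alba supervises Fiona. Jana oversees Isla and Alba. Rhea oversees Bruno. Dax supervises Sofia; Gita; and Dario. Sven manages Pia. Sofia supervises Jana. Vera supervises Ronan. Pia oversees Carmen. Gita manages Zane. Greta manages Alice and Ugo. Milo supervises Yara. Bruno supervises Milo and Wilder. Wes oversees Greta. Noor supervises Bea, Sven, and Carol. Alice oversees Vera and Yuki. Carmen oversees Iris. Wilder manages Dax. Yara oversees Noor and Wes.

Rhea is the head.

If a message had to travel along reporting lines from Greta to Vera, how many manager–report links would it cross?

Vera is in Greta's organization: the chain from Vera up to Greta is Vera → Alice → Greta, which is 2 links.

2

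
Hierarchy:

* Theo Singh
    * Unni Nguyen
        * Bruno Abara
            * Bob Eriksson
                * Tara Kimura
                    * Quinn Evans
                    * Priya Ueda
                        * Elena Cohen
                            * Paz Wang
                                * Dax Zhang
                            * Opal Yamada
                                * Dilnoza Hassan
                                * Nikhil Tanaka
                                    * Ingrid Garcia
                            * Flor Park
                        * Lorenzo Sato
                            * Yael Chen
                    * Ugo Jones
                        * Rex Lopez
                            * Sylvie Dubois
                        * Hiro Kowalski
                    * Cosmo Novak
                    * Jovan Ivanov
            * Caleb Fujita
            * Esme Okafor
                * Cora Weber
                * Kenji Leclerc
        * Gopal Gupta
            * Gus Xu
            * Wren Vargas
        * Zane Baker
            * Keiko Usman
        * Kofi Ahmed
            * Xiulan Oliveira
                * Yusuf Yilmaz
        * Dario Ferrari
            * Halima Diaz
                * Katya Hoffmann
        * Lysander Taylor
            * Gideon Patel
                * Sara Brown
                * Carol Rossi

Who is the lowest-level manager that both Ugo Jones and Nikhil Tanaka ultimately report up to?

Tara Kimura

Ugo Jones's chain of managers is Tara Kimura, Bob Eriksson, Bruno Abara, Unni Nguyen, Theo Singh. Nikhil Tanaka's chain of managers is Opal Yamada, Elena Cohen, Priya Ueda, Tara Kimura, Bob Eriksson, Bruno Abara, Unni Nguyen, Theo Singh. The first manager that appears in both chains is Tara Kimura.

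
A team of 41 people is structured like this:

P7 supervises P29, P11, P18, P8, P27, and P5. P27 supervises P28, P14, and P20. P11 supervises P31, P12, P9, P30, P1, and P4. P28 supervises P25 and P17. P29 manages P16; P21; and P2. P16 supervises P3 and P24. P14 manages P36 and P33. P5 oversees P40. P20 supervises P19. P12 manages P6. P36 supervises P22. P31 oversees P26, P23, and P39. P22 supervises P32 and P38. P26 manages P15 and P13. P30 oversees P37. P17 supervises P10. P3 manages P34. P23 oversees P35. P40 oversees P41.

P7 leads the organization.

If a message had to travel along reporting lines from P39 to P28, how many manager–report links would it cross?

5

P39 is 3 levels below P7, and P28 is 2 levels below P7 (their lowest common manager). The shortest path runs up from P39 to P7 and back down to P28: 3 + 2 = 5 links.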